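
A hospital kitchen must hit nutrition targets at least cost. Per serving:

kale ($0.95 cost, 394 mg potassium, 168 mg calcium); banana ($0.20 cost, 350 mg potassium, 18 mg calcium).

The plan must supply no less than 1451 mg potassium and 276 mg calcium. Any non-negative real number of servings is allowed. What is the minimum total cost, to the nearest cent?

A basic optimal solution has at most two foods positive. Try each food alone and each pair with both targets met exactly.
kale only: max(1451/394, 276/168) = 3.683 servings → $3.50.
banana only: max(1451/350, 276/18) = 15.33 servings → $3.07.
kale + banana with both tight: 1.363 servings and 2.611 servings → $1.82.
The minimum over all feasible corners is $1.82.

$1.82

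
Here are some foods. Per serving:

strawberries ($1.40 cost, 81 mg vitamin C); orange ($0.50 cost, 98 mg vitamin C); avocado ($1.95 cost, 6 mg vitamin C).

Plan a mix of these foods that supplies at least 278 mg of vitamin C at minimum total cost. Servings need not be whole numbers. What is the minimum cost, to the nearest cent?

$1.42

Cost per mg of vitamin C: orange $0.0051, strawberries $0.0173, avocado $0.3250.
With no serving limits, use only orange: 278 mg / 98 mg = 2.837 servings × $0.50 = $1.42.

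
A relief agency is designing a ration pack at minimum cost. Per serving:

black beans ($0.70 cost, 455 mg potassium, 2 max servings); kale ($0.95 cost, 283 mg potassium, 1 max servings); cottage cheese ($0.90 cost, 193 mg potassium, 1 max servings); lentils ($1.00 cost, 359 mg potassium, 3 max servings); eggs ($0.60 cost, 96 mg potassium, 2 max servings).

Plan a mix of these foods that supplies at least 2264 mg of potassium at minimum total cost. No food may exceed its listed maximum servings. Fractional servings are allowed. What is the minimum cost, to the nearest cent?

$5.33

Cost per mg of potassium: black beans $0.0015, lentils $0.0028, kale $0.0034, cottage cheese $0.0047, eggs $0.0063.
Take 2 servings of black beans: +910.0 mg potassium for $1.40 (total $1.40, still need 1354.0 mg).
Take 3 servings of lentils: +1077.0 mg potassium for $3.00 (total $4.40, still need 277.0 mg).
Take 0.9788 servings of kale: +277.0 mg potassium for $0.93 (total $5.33, still need 0.0 mg).
Filling from the cheapest source first is optimal under one linear minimum: $5.33.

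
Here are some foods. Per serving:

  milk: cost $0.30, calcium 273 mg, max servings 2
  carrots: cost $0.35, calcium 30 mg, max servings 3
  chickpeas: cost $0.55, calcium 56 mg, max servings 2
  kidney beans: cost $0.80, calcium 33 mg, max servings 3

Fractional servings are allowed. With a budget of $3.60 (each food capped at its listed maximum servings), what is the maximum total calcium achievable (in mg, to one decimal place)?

783.1 mg

Calcium per dollar: milk 910, chickpeas 101.8, carrots 85.71, kidney beans 41.25.
Take 2 servings of milk: spends $0.60, +546.0 mg calcium (running total 546.0 mg).
Take 2 servings of chickpeas: spends $1.10, +112.0 mg calcium (running total 658.0 mg).
Take 3 servings of carrots: spends $1.05, +90.0 mg calcium (running total 748.0 mg).
Take 1.062 servings of kidney beans: spends $0.85, +35.1 mg calcium (running total 783.1 mg).
Greedy by best ratio exhausts the cost allowance optimally: 783.1 mg.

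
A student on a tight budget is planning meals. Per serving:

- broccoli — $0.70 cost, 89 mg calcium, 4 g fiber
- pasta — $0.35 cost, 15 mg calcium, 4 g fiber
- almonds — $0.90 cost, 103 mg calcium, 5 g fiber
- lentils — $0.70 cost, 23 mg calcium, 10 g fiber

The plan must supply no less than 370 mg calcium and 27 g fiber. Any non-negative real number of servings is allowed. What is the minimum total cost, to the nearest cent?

$3.51

broccoli only: max(370/89, 27/4) = 6.75 servings → $4.72.
pasta only: max(370/15, 27/4) = 24.67 servings → $8.63.
almonds only: max(370/103, 27/5) = 5.4 servings → $4.86.
lentils only: max(370/23, 27/10) = 16.09 servings → $11.26.
broccoli + pasta with both tight: 3.632 servings and 3.118 servings → $3.63.
broccoli + almonds with both targets exact would need a negative amount; discard.
broccoli + lentils with both tight: 3.858 servings and 1.157 servings → $3.51.
pasta + almonds with both tight: 2.763 servings and 3.19 servings → $3.84.
pasta + lentils: the both-tight solution has a negative serving — not a feasible corner.
almonds + lentils with both tight: 3.365 servings and 1.017 servings → $3.74.
The minimum over all feasible corners is $3.51.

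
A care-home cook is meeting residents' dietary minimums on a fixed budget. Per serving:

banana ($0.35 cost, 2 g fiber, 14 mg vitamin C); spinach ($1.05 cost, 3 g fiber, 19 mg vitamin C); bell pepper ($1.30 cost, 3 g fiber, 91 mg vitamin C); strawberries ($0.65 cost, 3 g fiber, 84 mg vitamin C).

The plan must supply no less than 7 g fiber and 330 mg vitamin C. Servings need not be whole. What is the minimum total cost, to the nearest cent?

$2.55

An LP optimum is at a vertex; with two nutrient constraints at most two foods are used. Check each candidate.
banana only: max(7/2, 330/14) = 23.57 servings → $8.25.
spinach only: max(7/3, 330/19) = 17.37 servings → $18.24.
bell pepper only: max(7/3, 330/91) = 3.626 servings → $4.71.
strawberries only: max(7/3, 330/84) = 3.929 servings → $2.55.
banana + spinach: intersection lies outside the first quadrant.
banana + bell pepper: intersection lies outside the first quadrant.
banana + strawberries: intersection lies outside the first quadrant.
spinach + bell pepper with both targets exact would need a negative amount; discard.
spinach + strawberries: intersection lies outside the first quadrant.
bell pepper + strawberries with both targets exact would need a negative amount; discard.
So the least-cost plan costs $2.55.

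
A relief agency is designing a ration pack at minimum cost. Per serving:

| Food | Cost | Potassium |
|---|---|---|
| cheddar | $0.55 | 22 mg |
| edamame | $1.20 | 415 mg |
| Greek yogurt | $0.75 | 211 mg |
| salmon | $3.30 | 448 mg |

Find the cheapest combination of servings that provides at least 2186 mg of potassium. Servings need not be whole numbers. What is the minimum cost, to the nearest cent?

Cost per mg of potassium: edamame $0.0029, Greek yogurt $0.0036, salmon $0.0074, cheddar $0.0250.
With no serving limits, use only edamame: 2186 mg / 415 mg = 5.267 servings × $1.20 = $6.32.

$6.32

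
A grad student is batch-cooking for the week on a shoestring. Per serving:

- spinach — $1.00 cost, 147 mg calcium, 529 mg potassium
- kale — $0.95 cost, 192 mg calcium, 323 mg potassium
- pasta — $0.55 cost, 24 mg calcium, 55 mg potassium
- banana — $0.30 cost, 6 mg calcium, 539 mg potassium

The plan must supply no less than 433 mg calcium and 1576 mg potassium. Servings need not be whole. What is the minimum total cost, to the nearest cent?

$2.58

An LP optimum is at a vertex; with two nutrient constraints at most two foods are used. Check each candidate.
spinach only: max(433/147, 1576/529) = 2.979 servings → $2.98.
kale only: max(433/192, 1576/323) = 4.879 servings → $4.64.
pasta only: max(433/24, 1576/55) = 28.65 servings → $15.76.
banana only: max(433/6, 1576/539) = 72.17 servings → $21.65.
spinach + kale: intersection lies outside the first quadrant.
spinach + pasta: intersection lies outside the first quadrant.
spinach + banana with both tight: 2.944 servings and 0.03438 servings → $2.95.
kale + pasta: the both-tight solution has a negative serving — not a feasible corner.
kale + banana with both tight: 2.205 servings and 1.602 servings → $2.58.
pasta + banana with both tight: 17.76 servings and 1.111 servings → $10.10.
The minimum over all feasible corners is $2.58.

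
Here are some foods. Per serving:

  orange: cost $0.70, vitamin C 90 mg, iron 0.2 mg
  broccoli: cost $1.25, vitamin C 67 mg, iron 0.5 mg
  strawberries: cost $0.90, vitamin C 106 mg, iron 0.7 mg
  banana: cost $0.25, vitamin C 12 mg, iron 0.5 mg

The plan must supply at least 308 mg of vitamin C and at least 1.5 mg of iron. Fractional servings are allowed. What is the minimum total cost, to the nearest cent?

$2.53

Compare the cost at each extreme point of the feasible region.
orange only: max(308/90, 1.5/0.2) = 7.5 servings → $5.25.
broccoli only: max(308/67, 1.5/0.5) = 4.597 servings → $5.75.
strawberries only: max(308/106, 1.5/0.7) = 2.906 servings → $2.62.
banana only: max(308/12, 1.5/0.5) = 25.67 servings → $6.42.
orange + broccoli with both tight: 1.693 servings and 2.323 servings → $4.09.
orange + strawberries with both tight: 1.354 servings and 1.756 servings → $2.53.
orange + banana with both tight: 3.192 servings and 1.723 servings → $2.67.
broccoli + strawberries: the both-tight solution has a negative serving — not a feasible corner.
broccoli + banana with both targets exact would need a negative amount; discard.
strawberries + banana: the both-tight solution has a negative serving — not a feasible corner.
Cheapest feasible corner: $2.53.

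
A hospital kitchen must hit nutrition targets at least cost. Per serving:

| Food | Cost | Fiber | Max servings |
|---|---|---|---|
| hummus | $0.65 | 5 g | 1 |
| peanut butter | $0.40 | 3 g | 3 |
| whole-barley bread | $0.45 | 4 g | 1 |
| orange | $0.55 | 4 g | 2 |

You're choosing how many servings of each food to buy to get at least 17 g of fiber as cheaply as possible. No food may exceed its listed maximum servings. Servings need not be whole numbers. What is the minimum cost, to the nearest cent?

$2.17

Cost per g of fiber: whole-barley bread $0.1125, hummus $0.1300, peanut butter $0.1333, orange $0.1375.
Take 1 serving of whole-barley bread: +4.0 g fiber for $0.45 (total $0.45, still need 13.0 g).
Take 1 serving of hummus: +5.0 g fiber for $0.65 (total $1.10, still need 8.0 g).
Take 2.667 servings of peanut butter: +8.0 g fiber for $1.07 (total $2.17, still need 0.0 g).
Greedy by cheapest-per-g is optimal for a single linear constraint, so the minimum cost is $2.17.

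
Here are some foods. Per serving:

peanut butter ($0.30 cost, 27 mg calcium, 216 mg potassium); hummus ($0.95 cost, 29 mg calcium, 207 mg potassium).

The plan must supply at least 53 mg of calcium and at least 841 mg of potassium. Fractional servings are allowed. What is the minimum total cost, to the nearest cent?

For a min-cost LP with two ≥-constraints, a basic feasible solution has at most two positive variables.
peanut butter only: max(53/27, 841/216) = 3.894 servings → $1.17.
hummus only: max(53/29, 841/207) = 4.063 servings → $3.86.
peanut butter + hummus: the both-tight solution has a negative serving — not a feasible corner.
Cheapest feasible corner: $1.17.

$1.17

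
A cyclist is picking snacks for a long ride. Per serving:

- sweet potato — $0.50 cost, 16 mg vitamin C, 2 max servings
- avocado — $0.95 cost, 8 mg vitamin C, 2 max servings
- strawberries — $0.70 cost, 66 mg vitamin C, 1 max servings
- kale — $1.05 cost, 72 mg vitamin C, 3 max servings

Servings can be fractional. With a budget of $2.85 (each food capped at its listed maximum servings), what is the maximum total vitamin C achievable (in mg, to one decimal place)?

213.4 mg

Vitamin C per dollar: strawberries 94.29, kale 68.57, sweet potato 32, avocado 8.421.
Take 1 serving of strawberries: spends $0.70, +66.0 mg vitamin C (running total 66.0 mg).
Take 2.048 servings of kale: spends $2.15, +147.4 mg vitamin C (running total 213.4 mg).
Filling greedily by vitamin C-per-dollar is optimal for one linear limit, giving 213.4 mg.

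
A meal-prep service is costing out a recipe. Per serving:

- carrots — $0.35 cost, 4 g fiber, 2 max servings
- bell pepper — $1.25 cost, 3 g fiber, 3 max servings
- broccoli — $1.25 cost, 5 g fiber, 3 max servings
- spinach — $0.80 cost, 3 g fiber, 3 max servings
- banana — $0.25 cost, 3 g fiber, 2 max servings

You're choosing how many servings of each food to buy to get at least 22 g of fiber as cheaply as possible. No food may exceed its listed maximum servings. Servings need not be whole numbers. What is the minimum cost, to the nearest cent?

$3.20

Cost per g of fiber: banana $0.0833, carrots $0.0875, broccoli $0.2500, spinach $0.2667, bell pepper $0.4167.
Take 2 servings of banana: +6.0 g fiber for $0.50 (total $0.50, still need 16.0 g).
Take 2 servings of carrots: +8.0 g fiber for $0.70 (total $1.20, still need 8.0 g).
Take 1.6 servings of broccoli: +8.0 g fiber for $2.00 (total $3.20, still need 0.0 g).
Greedy by cheapest-per-g is optimal for a single linear constraint, so the minimum cost is $3.20.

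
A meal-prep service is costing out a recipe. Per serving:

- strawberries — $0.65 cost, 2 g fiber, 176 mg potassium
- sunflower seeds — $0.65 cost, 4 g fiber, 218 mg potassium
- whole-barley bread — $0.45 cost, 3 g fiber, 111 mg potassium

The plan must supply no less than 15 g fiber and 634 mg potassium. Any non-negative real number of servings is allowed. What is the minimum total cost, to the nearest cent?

Check every corner: each single food scaled to meet both minima, and each pair solved so both constraints bind.
strawberries only: max(15/2, 634/176) = 7.5 servings → $4.88.
sunflower seeds only: max(15/4, 634/218) = 3.75 servings → $2.44.
whole-barley bread only: max(15/3, 634/111) = 5.712 servings → $2.57.
strawberries + sunflower seeds with both targets exact would need a negative amount; discard.
strawberries + whole-barley bread with both tight: 0.7745 servings and 4.484 servings → $2.52.
sunflower seeds + whole-barley bread with both tight: 1.129 servings and 3.495 servings → $2.31.
Cheapest feasible corner: $2.31.

$2.31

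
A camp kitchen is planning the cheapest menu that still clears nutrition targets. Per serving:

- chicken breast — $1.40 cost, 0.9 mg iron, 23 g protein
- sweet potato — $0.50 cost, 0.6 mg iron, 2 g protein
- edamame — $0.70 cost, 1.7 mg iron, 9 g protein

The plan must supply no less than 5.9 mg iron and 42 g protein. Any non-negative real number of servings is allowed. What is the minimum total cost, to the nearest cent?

chicken breast only: max(5.9/0.9, 42/23) = 6.556 servings → $9.18.
sweet potato only: max(5.9/0.6, 42/2) = 21 servings → $10.50.
edamame only: max(5.9/1.7, 42/9) = 4.667 servings → $3.27.
chicken breast + sweet potato with both tight: 1.117 servings and 8.158 servings → $5.64.
chicken breast + edamame with both tight: 0.5903 servings and 3.158 servings → $3.04.
sweet potato + edamame with both targets exact would need a negative amount; discard.
Cheapest feasible corner: $3.04.

$3.04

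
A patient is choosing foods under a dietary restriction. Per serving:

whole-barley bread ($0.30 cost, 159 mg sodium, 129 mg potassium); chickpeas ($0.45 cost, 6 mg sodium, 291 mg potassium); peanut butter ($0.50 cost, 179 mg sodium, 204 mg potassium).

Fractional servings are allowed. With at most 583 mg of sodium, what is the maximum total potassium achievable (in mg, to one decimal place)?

28275.5 mg

Potassium per mg sodium: chickpeas 48.5, peanut butter 1.14, whole-barley bread 0.8113.
With no serving limits, spend the whole sodium allowance on chickpeas: 583 mg / 6 mg × 291 mg = 28275.5 mg.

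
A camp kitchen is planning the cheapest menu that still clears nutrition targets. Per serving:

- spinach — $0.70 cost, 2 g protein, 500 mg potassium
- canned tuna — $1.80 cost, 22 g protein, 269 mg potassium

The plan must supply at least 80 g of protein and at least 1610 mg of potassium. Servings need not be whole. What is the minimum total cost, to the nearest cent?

spinach only: max(80/2, 1610/500) = 40 servings → $28.00.
canned tuna only: max(80/22, 1610/269) = 5.985 servings → $10.77.
spinach + canned tuna with both tight: 1.329 servings and 3.516 servings → $7.26.
So the least-cost plan costs $7.26.

$7.26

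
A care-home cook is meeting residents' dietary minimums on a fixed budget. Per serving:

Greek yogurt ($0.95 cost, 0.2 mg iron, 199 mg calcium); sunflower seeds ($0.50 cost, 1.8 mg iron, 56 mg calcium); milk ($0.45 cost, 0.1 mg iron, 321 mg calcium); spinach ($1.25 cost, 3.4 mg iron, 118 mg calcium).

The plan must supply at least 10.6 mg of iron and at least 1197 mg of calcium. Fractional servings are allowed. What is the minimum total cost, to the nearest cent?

$4.10

Greek yogurt only: max(10.6/0.2, 1197/199) = 53 servings → $50.35.
sunflower seeds only: max(10.6/1.8, 1197/56) = 21.38 servings → $10.69.
milk only: max(10.6/0.1, 1197/321) = 106 servings → $47.70.
spinach only: max(10.6/3.4, 1197/118) = 10.14 servings → $12.68.
Greek yogurt + sunflower seeds with both tight: 4.499 servings and 5.389 servings → $6.97.
Greek yogurt + milk: the both-tight solution has a negative serving — not a feasible corner.
Greek yogurt + spinach with both tight: 4.317 servings and 2.864 servings → $7.68.
sunflower seeds + milk with both tight: 5.737 servings and 2.728 servings → $4.10.
sunflower seeds + spinach: the both-tight solution has a negative serving — not a feasible corner.
milk + spinach with both tight: 2.611 servings and 3.041 servings → $4.98.
The minimum over all feasible corners is $4.10.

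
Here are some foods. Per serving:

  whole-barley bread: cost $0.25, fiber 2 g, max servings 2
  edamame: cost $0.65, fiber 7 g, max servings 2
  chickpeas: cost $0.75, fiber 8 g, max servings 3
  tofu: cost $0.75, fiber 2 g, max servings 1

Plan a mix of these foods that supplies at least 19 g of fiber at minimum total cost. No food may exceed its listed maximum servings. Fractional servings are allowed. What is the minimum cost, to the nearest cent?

$1.77

Cost per g of fiber: edamame $0.0929, chickpeas $0.0938, whole-barley bread $0.1250, tofu $0.3750.
Take 2 servings of edamame: +14.0 g fiber for $1.30 (total $1.30, still need 5.0 g).
Take 0.625 servings of chickpeas: +5.0 g fiber for $0.47 (total $1.77, still need 0.0 g).
Filling from the cheapest source first is optimal under one linear minimum: $1.77.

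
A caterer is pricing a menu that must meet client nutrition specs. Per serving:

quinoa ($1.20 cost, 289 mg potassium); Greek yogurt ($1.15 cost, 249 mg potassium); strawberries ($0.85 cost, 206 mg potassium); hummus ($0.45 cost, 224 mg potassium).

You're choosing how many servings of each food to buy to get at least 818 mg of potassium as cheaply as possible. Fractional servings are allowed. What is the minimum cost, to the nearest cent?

$1.64

Cost per mg of potassium: hummus $0.0020, strawberries $0.0041, quinoa $0.0042, Greek yogurt $0.0046.
With no serving limits, use only hummus: 818 mg / 224 mg = 3.652 servings × $0.45 = $1.64.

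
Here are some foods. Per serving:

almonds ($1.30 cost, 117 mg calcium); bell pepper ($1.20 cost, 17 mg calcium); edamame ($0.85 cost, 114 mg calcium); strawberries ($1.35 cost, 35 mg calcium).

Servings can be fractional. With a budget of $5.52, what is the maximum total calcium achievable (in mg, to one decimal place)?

740.3 mg

Calcium per dollar: edamame 134.1, almonds 90, strawberries 25.93, bell pepper 14.17.
With no serving limits, spend the whole cost allowance on edamame: $5.52 / $0.85 × 114 mg = 740.3 mg.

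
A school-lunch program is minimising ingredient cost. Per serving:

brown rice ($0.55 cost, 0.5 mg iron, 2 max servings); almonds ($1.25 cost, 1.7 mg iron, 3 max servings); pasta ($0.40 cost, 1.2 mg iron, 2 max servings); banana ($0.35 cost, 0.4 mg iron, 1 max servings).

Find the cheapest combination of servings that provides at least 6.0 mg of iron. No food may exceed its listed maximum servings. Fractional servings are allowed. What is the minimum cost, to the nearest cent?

$3.45

Cost per mg of iron: pasta $0.3333, almonds $0.7353, banana $0.8750, brown rice $1.1000.
Take 2 servings of pasta: +2.4 mg iron for $0.80 (total $0.80, still need 3.6 mg).
Take 2.118 servings of almonds: +3.6 mg iron for $2.65 (total $3.45, still need 0.0 mg).
Filling from the cheapest source first is optimal under one linear minimum: $3.45.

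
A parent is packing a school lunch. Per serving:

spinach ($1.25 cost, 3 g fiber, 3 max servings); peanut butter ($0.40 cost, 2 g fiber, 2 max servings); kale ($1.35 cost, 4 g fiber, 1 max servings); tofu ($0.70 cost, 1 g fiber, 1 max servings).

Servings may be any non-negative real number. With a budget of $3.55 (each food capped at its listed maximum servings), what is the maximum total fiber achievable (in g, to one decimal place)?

11.4 g

Fiber per dollar: peanut butter 5, kale 2.963, spinach 2.4, tofu 1.429.
Take 2 servings of peanut butter: spends $0.80, +4.0 g fiber (running total 4.0 g).
Take 1 serving of kale: spends $1.35, +4.0 g fiber (running total 8.0 g).
Take 1.12 servings of spinach: spends $1.40, +3.4 g fiber (running total 11.4 g).
Greedy by best ratio exhausts the cost allowance optimally: 11.4 g.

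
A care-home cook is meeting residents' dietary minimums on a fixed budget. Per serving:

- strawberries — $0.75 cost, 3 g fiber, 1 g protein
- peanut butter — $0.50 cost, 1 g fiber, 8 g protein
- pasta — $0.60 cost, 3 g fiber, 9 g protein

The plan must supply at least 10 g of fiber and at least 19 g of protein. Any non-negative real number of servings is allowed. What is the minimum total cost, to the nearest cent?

$2.00

Check every corner: each single food scaled to meet both minima, and each pair solved so both constraints bind.
strawberries only: max(10/3, 19/1) = 19 servings → $14.25.
peanut butter only: max(10/1, 19/8) = 10 servings → $5.00.
pasta only: max(10/3, 19/9) = 3.333 servings → $2.00.
strawberries + peanut butter with both tight: 2.652 servings and 2.043 servings → $3.01.
strawberries + pasta with both tight: 1.375 servings and 1.958 servings → $2.21.
peanut butter + pasta: the both-tight solution has a negative serving — not a feasible corner.
Cheapest feasible corner: $2.00.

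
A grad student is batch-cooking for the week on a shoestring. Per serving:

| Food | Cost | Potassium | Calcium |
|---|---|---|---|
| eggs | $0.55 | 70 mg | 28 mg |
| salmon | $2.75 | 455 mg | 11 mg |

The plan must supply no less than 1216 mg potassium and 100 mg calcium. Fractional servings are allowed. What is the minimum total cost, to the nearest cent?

$7.69

Minimising a linear cost over {potassium ≥ 1216, calcium ≥ 100, servings ≥ 0} — the optimum is at a vertex, using one or two foods.
eggs only: max(1216/70, 100/28) = 17.37 servings → $9.55.
salmon only: max(1216/455, 100/11) = 9.091 servings → $25.00.
eggs + salmon with both tight: 2.684 servings and 2.26 servings → $7.69.
So the least-cost plan costs $7.69.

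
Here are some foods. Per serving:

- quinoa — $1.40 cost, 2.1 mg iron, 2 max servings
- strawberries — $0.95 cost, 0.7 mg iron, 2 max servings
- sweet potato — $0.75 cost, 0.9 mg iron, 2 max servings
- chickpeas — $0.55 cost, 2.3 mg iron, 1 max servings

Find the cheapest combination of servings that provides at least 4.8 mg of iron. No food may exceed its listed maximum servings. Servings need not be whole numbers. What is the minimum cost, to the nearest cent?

$2.22

Cost per mg of iron: chickpeas $0.2391, quinoa $0.6667, sweet potato $0.8333, strawberries $1.3571.
Take 1 serving of chickpeas: +2.3 mg iron for $0.55 (total $0.55, still need 2.5 mg).
Take 1.19 servings of quinoa: +2.5 mg iron for $1.67 (total $2.22, still need 0.0 mg).
Greedy by cheapest-per-mg is optimal for a single linear constraint, so the minimum cost is $2.22.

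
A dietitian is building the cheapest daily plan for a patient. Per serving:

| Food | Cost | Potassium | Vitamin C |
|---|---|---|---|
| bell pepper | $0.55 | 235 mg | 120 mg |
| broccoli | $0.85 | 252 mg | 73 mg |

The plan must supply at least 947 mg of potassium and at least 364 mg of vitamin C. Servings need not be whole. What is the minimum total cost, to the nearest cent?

This is a tiny linear program; its minimum lies at a vertex of the feasible set. List the vertices and price them.
bell pepper only: max(947/235, 364/120) = 4.03 servings → $2.22.
broccoli only: max(947/252, 364/73) = 4.986 servings → $4.24.
bell pepper + broccoli with both tight: 1.727 servings and 2.147 servings → $2.78.
Cheapest feasible corner: $2.22.

$2.22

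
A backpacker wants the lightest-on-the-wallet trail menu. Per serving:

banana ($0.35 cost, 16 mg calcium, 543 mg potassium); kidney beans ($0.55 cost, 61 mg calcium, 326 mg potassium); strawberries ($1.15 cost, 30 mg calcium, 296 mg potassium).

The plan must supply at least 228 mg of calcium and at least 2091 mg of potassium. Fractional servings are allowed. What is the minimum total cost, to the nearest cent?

$2.45

With two linear requirements the optimum uses one or two foods; enumerate the corners.
banana only: max(228/16, 2091/543) = 14.25 servings → $4.99.
kidney beans only: max(228/61, 2091/326) = 6.414 servings → $3.53.
strawberries only: max(228/30, 2091/296) = 7.6 servings → $8.74.
banana + kidney beans with both tight: 1.907 servings and 3.237 servings → $2.45.
banana + strawberries: intersection lies outside the first quadrant.
kidney beans + strawberries with both tight: 0.5749 servings and 6.431 servings → $7.71.
So the least-cost plan costs $2.45.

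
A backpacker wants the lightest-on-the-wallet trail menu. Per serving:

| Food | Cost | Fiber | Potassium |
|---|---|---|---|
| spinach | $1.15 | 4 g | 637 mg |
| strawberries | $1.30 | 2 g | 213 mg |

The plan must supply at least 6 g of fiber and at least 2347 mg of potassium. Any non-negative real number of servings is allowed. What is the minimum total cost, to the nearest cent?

spinach only: max(6/4, 2347/637) = 3.684 servings → $4.24.
strawberries only: max(6/2, 2347/213) = 11.02 servings → $14.32.
spinach + strawberries: the both-tight solution has a negative serving — not a feasible corner.
Cheapest feasible corner: $4.24.

$4.24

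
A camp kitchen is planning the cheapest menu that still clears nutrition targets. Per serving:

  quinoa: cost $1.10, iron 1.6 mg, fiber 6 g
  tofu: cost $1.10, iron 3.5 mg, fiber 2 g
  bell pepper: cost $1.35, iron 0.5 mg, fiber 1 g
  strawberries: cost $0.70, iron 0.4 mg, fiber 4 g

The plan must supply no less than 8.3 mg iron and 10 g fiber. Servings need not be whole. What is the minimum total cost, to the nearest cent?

$3.23

An LP optimum is at a vertex; with two nutrient constraints at most two foods are used. Check each candidate.
quinoa only: max(8.3/1.6, 10/6) = 5.188 servings → $5.71.
tofu only: max(8.3/3.5, 10/2) = 5 servings → $5.50.
bell pepper only: max(8.3/0.5, 10/1) = 16.6 servings → $22.41.
strawberries only: max(8.3/0.4, 10/4) = 20.75 servings → $14.53.
quinoa + tofu with both tight: 1.034 servings and 1.899 servings → $3.23.
quinoa + bell pepper: the both-tight solution has a negative serving — not a feasible corner.
quinoa + strawberries with both targets exact would need a negative amount; discard.
tofu + bell pepper with both tight: 1.32 servings and 7.36 servings → $11.39.
tofu + strawberries with both tight: 2.212 servings and 1.394 servings → $3.41.
bell pepper + strawberries with both targets exact would need a negative amount; discard.
Cheapest feasible corner: $3.23.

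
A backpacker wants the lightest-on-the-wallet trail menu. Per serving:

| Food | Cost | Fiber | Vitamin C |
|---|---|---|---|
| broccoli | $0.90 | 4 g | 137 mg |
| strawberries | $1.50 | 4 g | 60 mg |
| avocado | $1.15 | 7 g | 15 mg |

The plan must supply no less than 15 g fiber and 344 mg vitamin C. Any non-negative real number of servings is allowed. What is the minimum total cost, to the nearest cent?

$3.05

Check every corner: each single food scaled to meet both minima, and each pair solved so both constraints bind.
broccoli only: max(15/4, 344/137) = 3.75 servings → $3.38.
strawberries only: max(15/4, 344/60) = 5.733 servings → $8.60.
avocado only: max(15/7, 344/15) = 22.93 servings → $26.37.
broccoli + strawberries with both tight: 1.545 servings and 2.205 servings → $4.70.
broccoli + avocado with both tight: 2.428 servings and 0.7553 servings → $3.05.
strawberries + avocado: intersection lies outside the first quadrant.
The minimum over all feasible corners is $3.05.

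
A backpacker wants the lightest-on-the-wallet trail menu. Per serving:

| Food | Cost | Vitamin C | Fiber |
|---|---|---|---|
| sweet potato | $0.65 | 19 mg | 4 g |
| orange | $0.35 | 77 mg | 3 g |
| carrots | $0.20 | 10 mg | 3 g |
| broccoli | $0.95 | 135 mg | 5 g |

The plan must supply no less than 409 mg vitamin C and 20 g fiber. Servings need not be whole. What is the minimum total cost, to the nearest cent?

With two linear requirements the optimum uses one or two foods; enumerate the corners.
sweet potato only: max(409/19, 20/4) = 21.53 servings → $13.99.
orange only: max(409/77, 20/3) = 6.667 servings → $2.33.
carrots only: max(409/10, 20/3) = 40.9 servings → $8.18.
broccoli only: max(409/135, 20/5) = 4 servings → $3.80.
sweet potato + orange with both tight: 1.247 servings and 5.004 servings → $2.56.
sweet potato + carrots: intersection lies outside the first quadrant.
sweet potato + broccoli with both tight: 1.472 servings and 2.822 servings → $3.64.
orange + carrots with both tight: 5.109 servings and 1.557 servings → $2.10.
orange + broccoli with both targets exact would need a negative amount; discard.
carrots + broccoli with both tight: 1.845 servings and 2.893 servings → $3.12.
So the least-cost plan costs $2.10.

$2.10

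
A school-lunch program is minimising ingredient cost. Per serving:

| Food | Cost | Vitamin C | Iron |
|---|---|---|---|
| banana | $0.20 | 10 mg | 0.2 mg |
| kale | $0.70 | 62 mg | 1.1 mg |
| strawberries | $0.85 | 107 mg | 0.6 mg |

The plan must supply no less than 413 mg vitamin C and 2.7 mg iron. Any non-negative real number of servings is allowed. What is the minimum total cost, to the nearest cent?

With two linear requirements the optimum uses one or two foods; enumerate the corners.
banana only: max(413/10, 2.7/0.2) = 41.3 servings → $8.26.
kale only: max(413/62, 2.7/1.1) = 6.661 servings → $4.66.
strawberries only: max(413/107, 2.7/0.6) = 4.5 servings → $3.83.
banana + kale with both targets exact would need a negative amount; discard.
banana + strawberries with both tight: 2.669 servings and 3.61 servings → $3.60.
kale + strawberries with both tight: 0.5106 servings and 3.564 servings → $3.39.
So the least-cost plan costs $3.39.

$3.39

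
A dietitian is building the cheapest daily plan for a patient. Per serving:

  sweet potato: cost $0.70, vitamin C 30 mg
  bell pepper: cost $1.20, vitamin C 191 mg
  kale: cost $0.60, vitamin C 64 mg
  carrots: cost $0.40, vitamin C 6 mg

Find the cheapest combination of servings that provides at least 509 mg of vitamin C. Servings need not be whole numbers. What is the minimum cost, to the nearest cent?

$3.20

Cost per mg of vitamin C: bell pepper $0.0063, kale $0.0094, sweet potato $0.0233, carrots $0.0667.
With no serving limits, use only bell pepper: 509 mg / 191 mg = 2.665 servings × $1.20 = $3.20.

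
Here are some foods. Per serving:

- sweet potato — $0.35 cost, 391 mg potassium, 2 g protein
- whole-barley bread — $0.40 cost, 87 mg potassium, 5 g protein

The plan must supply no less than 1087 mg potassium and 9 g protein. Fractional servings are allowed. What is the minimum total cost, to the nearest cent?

$1.22

At the optimum either one food covers both requirements or two foods hit both targets exactly; no other combination can be cheaper.
sweet potato only: max(1087/391, 9/2) = 4.5 servings → $1.57.
whole-barley bread only: max(1087/87, 9/5) = 12.49 servings → $5.00.
sweet potato + whole-barley bread with both tight: 2.612 servings and 0.7552 servings → $1.22.
So the least-cost plan costs $1.22.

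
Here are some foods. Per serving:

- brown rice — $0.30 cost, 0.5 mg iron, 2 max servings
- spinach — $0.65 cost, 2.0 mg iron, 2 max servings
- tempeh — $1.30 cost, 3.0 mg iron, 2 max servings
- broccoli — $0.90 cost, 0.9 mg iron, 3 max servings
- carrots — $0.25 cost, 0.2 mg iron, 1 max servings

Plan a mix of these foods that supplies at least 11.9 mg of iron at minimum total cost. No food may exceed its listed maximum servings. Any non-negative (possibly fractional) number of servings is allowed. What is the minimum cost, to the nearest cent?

Cost per mg of iron: spinach $0.3250, tempeh $0.4333, brown rice $0.6000, broccoli $1.0000, carrots $1.2500.
Take 2 servings of spinach: +4.0 mg iron for $1.30 (total $1.30, still need 7.9 mg).
Take 2 servings of tempeh: +6.0 mg iron for $2.60 (total $3.90, still need 1.9 mg).
Take 2 servings of brown rice: +1.0 mg iron for $0.60 (total $4.50, still need 0.9 mg).
Take 1 serving of broccoli: +0.9 mg iron for $0.90 (total $5.40, still need 0.0 mg).
Greedy by cheapest-per-mg is optimal for a single linear constraint, so the minimum cost is $5.40.

$5.40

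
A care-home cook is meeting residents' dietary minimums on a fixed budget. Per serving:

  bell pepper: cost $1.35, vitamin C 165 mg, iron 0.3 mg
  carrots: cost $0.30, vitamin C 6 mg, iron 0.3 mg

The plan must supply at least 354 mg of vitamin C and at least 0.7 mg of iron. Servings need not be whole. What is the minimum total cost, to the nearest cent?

$2.95

A basic optimal solution has at most two foods positive. Try each food alone and each pair with both targets met exactly.
bell pepper only: max(354/165, 0.7/0.3) = 2.333 servings → $3.15.
carrots only: max(354/6, 0.7/0.3) = 59 servings → $17.70.
bell pepper + carrots with both tight: 2.138 servings and 0.195 servings → $2.95.
Cheapest feasible corner: $2.95.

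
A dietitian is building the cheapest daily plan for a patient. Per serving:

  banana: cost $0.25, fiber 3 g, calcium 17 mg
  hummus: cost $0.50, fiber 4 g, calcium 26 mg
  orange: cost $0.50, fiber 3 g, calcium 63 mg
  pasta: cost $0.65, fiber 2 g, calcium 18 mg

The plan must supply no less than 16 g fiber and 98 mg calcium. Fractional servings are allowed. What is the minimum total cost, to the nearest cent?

Two binding constraints pin down two serving amounts, so the optimal mix uses at most two foods. The candidates are each food alone (scaled to the tighter of fiber/calcium) and each pair with both constraints tight.
banana only: max(16/3, 98/17) = 5.765 servings → $1.44.
hummus only: max(16/4, 98/26) = 4 servings → $2.00.
orange only: max(16/3, 98/63) = 5.333 servings → $2.67.
pasta only: max(16/2, 98/18) = 8 servings → $5.20.
banana + hummus with both tight: 2.4 servings and 2.2 servings → $1.70.
banana + orange with both tight: 5.174 servings and 0.1594 servings → $1.37.
banana + pasta with both tight: 4.6 servings and 1.1 servings → $1.86.
hummus + orange with both targets exact would need a negative amount; discard.
hummus + pasta with both targets exact would need a negative amount; discard.
orange + pasta with both targets exact would need a negative amount; discard.
So the least-cost plan costs $1.37.

$1.37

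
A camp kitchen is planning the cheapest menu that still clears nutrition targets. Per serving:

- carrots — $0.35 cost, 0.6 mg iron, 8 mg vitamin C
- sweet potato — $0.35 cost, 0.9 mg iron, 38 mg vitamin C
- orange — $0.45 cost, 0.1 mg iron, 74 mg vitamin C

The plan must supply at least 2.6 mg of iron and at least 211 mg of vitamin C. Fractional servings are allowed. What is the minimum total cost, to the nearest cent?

Compare the cost at each extreme point of the feasible region.
carrots only: max(2.6/0.6, 211/8) = 26.38 servings → $9.23.
sweet potato only: max(2.6/0.9, 211/38) = 5.553 servings → $1.94.
orange only: max(2.6/0.1, 211/74) = 26 servings → $11.70.
carrots + sweet potato with both targets exact would need a negative amount; discard.
carrots + orange with both tight: 3.929 servings and 2.427 servings → $2.47.
sweet potato + orange with both tight: 2.728 servings and 1.451 servings → $1.61.
Cheapest feasible corner: $1.61.

$1.61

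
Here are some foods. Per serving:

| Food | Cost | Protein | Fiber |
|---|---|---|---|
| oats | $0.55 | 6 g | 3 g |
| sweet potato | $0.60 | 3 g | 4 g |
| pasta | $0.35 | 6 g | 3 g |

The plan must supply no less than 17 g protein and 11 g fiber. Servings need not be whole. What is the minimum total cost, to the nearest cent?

$1.28

Two binding constraints pin down two serving amounts, so the optimal mix uses at most two foods. The candidates are each food alone (scaled to the tighter of protein/fiber) and each pair with both constraints tight.
oats only: max(17/6, 11/3) = 3.667 servings → $2.02.
sweet potato only: max(17/3, 11/4) = 5.667 servings → $3.40.
pasta only: max(17/6, 11/3) = 3.667 servings → $1.28.
oats + sweet potato with both tight: 2.333 servings and 1 serving → $1.88.
oats + pasta (both tight): parallel constraints — no distinct corner.
sweet potato + pasta with both tight: 1 serving and 2.333 servings → $1.42.
Cheapest feasible corner: $1.28.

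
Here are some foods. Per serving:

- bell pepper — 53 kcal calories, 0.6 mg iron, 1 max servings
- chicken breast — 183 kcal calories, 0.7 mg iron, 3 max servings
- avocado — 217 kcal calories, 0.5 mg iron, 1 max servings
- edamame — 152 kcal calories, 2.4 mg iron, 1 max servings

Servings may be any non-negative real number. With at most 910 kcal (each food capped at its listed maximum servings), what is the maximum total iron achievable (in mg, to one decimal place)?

Iron per kcal: edamame 0.01579, bell pepper 0.01132, chicken breast 0.003825, avocado 0.002304.
Take 1 serving of edamame: uses 152 kcal, +2.4 mg iron (running total 2.4 mg).
Take 1 serving of bell pepper: uses 53 kcal, +0.6 mg iron (running total 3.0 mg).
Take 3 servings of chicken breast: uses 549 kcal, +2.1 mg iron (running total 5.1 mg).
Take 0.7189 servings of avocado: uses 156 kcal, +0.4 mg iron (running total 5.5 mg).
Greedy by best ratio exhausts the calories allowance optimally: 5.5 mg.

5.5 mg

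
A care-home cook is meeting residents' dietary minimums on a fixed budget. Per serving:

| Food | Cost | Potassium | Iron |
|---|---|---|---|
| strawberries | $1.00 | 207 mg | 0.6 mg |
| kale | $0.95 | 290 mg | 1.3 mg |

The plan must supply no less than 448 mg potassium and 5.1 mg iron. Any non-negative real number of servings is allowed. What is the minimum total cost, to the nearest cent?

This is a tiny linear program; its minimum lies at a vertex of the feasible set. List the vertices and price them.
strawberries only: max(448/207, 5.1/0.6) = 8.5 servings → $8.50.
kale only: max(448/290, 5.1/1.3) = 3.923 servings → $3.73.
strawberries + kale: intersection lies outside the first quadrant.
So the least-cost plan costs $3.73.

$3.73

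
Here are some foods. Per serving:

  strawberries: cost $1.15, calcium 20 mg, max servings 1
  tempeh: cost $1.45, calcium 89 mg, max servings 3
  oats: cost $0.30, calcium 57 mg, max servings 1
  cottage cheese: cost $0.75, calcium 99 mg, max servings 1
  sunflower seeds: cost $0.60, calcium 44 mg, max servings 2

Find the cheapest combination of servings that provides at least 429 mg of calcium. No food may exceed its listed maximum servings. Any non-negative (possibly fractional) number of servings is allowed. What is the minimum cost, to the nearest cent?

$5.26

Cost per mg of calcium: oats $0.0053, cottage cheese $0.0076, sunflower seeds $0.0136, tempeh $0.0163, strawberries $0.0575.
Take 1 serving of oats: +57.0 mg calcium for $0.30 (total $0.30, still need 372.0 mg).
Take 1 serving of cottage cheese: +99.0 mg calcium for $0.75 (total $1.05, still need 273.0 mg).
Take 2 servings of sunflower seeds: +88.0 mg calcium for $1.20 (total $2.25, still need 185.0 mg).
Take 2.079 servings of tempeh: +185.0 mg calcium for $3.01 (total $5.26, still need 0.0 mg).
Filling from the cheapest source first is optimal under one linear minimum: $5.26.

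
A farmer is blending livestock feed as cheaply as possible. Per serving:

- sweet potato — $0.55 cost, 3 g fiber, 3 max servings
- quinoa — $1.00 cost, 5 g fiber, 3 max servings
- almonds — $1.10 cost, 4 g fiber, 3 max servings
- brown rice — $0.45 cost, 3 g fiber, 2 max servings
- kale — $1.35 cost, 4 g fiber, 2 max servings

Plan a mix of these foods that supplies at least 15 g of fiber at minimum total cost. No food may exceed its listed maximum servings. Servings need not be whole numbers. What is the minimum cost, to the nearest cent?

Cost per g of fiber: brown rice $0.1500, sweet potato $0.1833, quinoa $0.2000, almonds $0.2750, kale $0.3375.
Take 2 servings of brown rice: +6.0 g fiber for $0.90 (total $0.90, still need 9.0 g).
Take 3 servings of sweet potato: +9.0 g fiber for $1.65 (total $2.55, still need 0.0 g).
Greedy by cheapest-per-g is optimal for a single linear constraint, so the minimum cost is $2.55.

$2.55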